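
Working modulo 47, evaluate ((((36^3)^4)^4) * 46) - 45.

22

(36)^3 ≡ 32 (mod 47)
(32)^4 ≡ 6 (mod 47)
(6)^4 ≡ 27 (mod 47)
27 * 46 = 1242 ≡ 20 (mod 47)
20 - 45 = -25 ≡ 22 (mod 47)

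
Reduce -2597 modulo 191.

-2597 = -14×191 + 77, so -2597 ≡ 77 (mod 191).

77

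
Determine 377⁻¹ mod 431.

431 = 1*377 + 54
377 = 6*54 + 53
54 = 1*53 + 1
53 = 53*1 + 0
gcd(377, 431) = 1, so the inverse exists.
Back-substitute for 1:
1 = 1*54 − 1*53
  = −1*377 + 7*54
  = 7*431 − 8*377
So 377⁻¹ ≡ −8 ≡ 423 (mod 431).

423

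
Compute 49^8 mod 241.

Compute successive squares:
49^1 ≡ 49 (mod 241)
49^2 ≡ 49^2 = 2401 ≡ 232 (mod 241)
49^4 ≡ 232^2 = 53824 ≡ 81 (mod 241)
49^8 ≡ 81^2 = 6561 ≡ 54 (mod 241)
So 49^8 ≡ 54 (mod 241).

54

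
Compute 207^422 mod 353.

Compute successive squares:
422 in binary is 110100110, i.e. 422 = 256 + 128 + 32 + 4 + 2.
207^1 ≡ 207 (mod 353)
207^2 ≡ 207^2 = 42849 ≡ 136 (mod 353)
207^4 ≡ 136^2 = 18496 ≡ 140 (mod 353)
207^8 ≡ 140^2 = 19600 ≡ 185 (mod 353)
207^16 ≡ 185^2 = 34225 ≡ 337 (mod 353)
207^32 ≡ 337^2 = 113569 ≡ 256 (mod 353)
207^64 ≡ 256^2 = 65536 ≡ 231 (mod 353)
207^128 ≡ 231^2 = 53361 ≡ 58 (mod 353)
207^256 ≡ 58^2 = 3364 ≡ 187 (mod 353)
207^422 = 207^256 · 207^128 · 207^32 · 207^4 · 207^2 ≡ 187 · 58 · 256 · 140 · 136 (mod 353).
Accumulate the product:
187 · 58 = 10846 ≡ 256
256 · 256 = 65536 ≡ 231
231 · 140 = 32340 ≡ 217
217 · 136 = 29512 ≡ 213

213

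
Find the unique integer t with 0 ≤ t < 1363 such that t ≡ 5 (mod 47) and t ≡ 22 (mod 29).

428

47⁻¹ mod 29: 47*21 ≡ 1 (mod 29), so 47⁻¹ ≡ 21.
t = 5 + 47*((22 − 5)*21 mod 29) = 5 + 47*9 = 428.
Check: 428 mod 47 = 5, 428 mod 29 = 22. ✓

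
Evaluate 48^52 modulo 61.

13

52 in binary is 110100, i.e. 52 = 32 + 16 + 4.
48^1 ≡ 48 (mod 61)
48^2 ≡ 48^2 = 2304 ≡ 47 (mod 61)
48^4 ≡ 47^2 = 2209 ≡ 13 (mod 61)
48^8 ≡ 13^2 = 169 ≡ 47 (mod 61)
48^16 ≡ 47^2 = 2209 ≡ 13 (mod 61)
48^32 ≡ 13^2 = 169 ≡ 47 (mod 61)
48^52 = 48^32 × 48^16 × 48^4 ≡ 47 × 13 × 13 (mod 61).
Accumulate the product:
47 × 13 = 611 ≡ 1
1 × 13 = 13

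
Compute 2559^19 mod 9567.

2322

Compute successive squares:
2559^1 ≡ 2559 (mod 9567)
2559^2 ≡ 2559^2 = 6548481 ≡ 4653 (mod 9567)
2559^4 ≡ 4653^2 = 21650409 ≡ 288 (mod 9567)
2559^8 ≡ 288^2 = 82944 ≡ 6408 (mod 9567)
2559^16 ≡ 6408^2 = 41062464 ≡ 900 (mod 9567)
2559^19 = 2559^16 * 2559^2 * 2559^1 ≡ 900 * 4653 * 2559 (mod 9567).
Accumulate the product:
900 * 4653 = 4187700 ≡ 6921
6921 * 2559 = 17710839 ≡ 2322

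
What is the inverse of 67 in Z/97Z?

97 = 1×67 + 30
67 = 2×30 + 7
30 = 4×7 + 2
7 = 3×2 + 1
2 = 2×1 + 0
gcd(67, 97) = 1, so the inverse exists.
Bézout: 1 = −29×97 + 42×67.
So 67⁻¹ ≡ 42 (mod 97).

42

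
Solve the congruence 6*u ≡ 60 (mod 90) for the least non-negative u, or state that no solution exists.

gcd(6, 90) = 6, and 6 | 60, so solutions exist.
Divide through by 6: 1*u = 10 (mod 15).
1⁻¹ ≡ 1 (mod 15).
u ≡ 1*10 ≡ 10 (mod 15).
The smallest non-negative solution is u = 10.

10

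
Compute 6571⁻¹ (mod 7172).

7172 = 1×6571 + 601
6571 = 10×601 + 561
601 = 1×561 + 40
561 = 14×40 + 1
40 = 40×1 + 0
gcd(6571, 7172) = 1, so the inverse exists.
Back-substitute for 1:
1 = 1×561 − 14×40
  = −14×601 + 15×561
  = 15×6571 − 164×601
  = −164×7172 + 179×6571
So 6571⁻¹ ≡ 179 (mod 7172).

179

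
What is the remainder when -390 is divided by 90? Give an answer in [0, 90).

60

-390 = -5×90 + 60, so -390 ≡ 60 (mod 90).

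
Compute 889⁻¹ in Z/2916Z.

1417

2916 = 3*889 + 249
889 = 3*249 + 142
249 = 1*142 + 107
142 = 1*107 + 35
107 = 3*35 + 2
35 = 17*2 + 1
2 = 2*1 + 0
gcd(889, 2916) = 1, so the inverse exists.
Back-substitute for 1:
1 = 1*35 − 17*2
  = −17*107 + 52*35
  = 52*142 − 69*107
  = −69*249 + 121*142
  = 121*889 − 432*249
  = −432*2916 + 1417*889
So 889⁻¹ ≡ 1417 (mod 2916).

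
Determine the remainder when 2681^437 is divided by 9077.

5503

437 in binary is 110110101, i.e. 437 = 256 + 128 + 32 + 16 + 4 + 1.
2681^1 ≡ 2681 (mod 9077)
2681^2 ≡ 2681^2 = 7187761 ≡ 7854 (mod 9077)
2681^4 ≡ 7854^2 = 61685316 ≡ 7101 (mod 9077)
2681^8 ≡ 7101^2 = 50424201 ≡ 1466 (mod 9077)
2681^16 ≡ 1466^2 = 2149156 ≡ 6984 (mod 9077)
2681^32 ≡ 6984^2 = 48776256 ≡ 5535 (mod 9077)
2681^64 ≡ 5535^2 = 30636225 ≡ 1350 (mod 9077)
2681^128 ≡ 1350^2 = 1822500 ≡ 7100 (mod 9077)
2681^256 ≡ 7100^2 = 50410000 ≡ 5419 (mod 9077)
2681^437 = 2681^256 * 2681^128 * 2681^32 * 2681^16 * 2681^4 * 2681^1 ≡ 5419 * 7100 * 5535 * 6984 * 7101 * 2681 (mod 9077).
Accumulate the product:
5419 * 7100 = 38474900 ≡ 6574
6574 * 5535 = 36387090 ≡ 6474
6474 * 6984 = 45214416 ≡ 1879
1879 * 7101 = 13342779 ≡ 8666
8666 * 2681 = 23233546 ≡ 5503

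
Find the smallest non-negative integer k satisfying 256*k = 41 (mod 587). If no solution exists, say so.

gcd(256, 587) = 1, so a unique solution mod 587 exists.
256⁻¹ ≡ 360 (mod 587).
k ≡ 360*41 ≡ 85 (mod 587).

85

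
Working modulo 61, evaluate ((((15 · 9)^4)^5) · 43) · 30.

15 · 9 = 135 ≡ 13 (mod 61)
(13)^4 ≡ 13 (mod 61)
(13)^5 ≡ 47 (mod 61)
47 · 43 = 2021 ≡ 8 (mod 61)
8 · 30 = 240 ≡ 57 (mod 61)

57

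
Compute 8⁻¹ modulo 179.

112

By the extended Euclidean algorithm:
179 = 22*8 + 3
8 = 2*3 + 2
3 = 1*2 + 1
2 = 2*1 + 0
gcd(8, 179) = 1, so the inverse exists.
Back-substitute for 1:
1 = 1*3 − 1*2
  = −1*8 + 3*3
  = 3*179 − 67*8
So 8⁻¹ ≡ −67 ≡ 112 (mod 179).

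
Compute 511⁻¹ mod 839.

243

839 = 1×511 + 328
511 = 1×328 + 183
328 = 1×183 + 145
183 = 1×145 + 38
145 = 3×38 + 31
38 = 1×31 + 7
31 = 4×7 + 3
7 = 2×3 + 1
3 = 3×1 + 0
gcd(511, 839) = 1, so the inverse exists.
Bézout: 1 = −148×839 + 243×511.
So 511⁻¹ ≡ 243 (mod 839).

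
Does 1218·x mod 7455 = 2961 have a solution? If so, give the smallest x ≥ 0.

82

gcd(1218, 7455) = 21, and 21 | 2961, so solutions exist.
Divide through by 21: 58·x mod 355 = 141.
58⁻¹ ≡ 202 (mod 355).
x ≡ 202·141 ≡ 82 (mod 355).
The smallest non-negative solution is x = 82.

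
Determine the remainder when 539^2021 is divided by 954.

By square-and-multiply:
539^1 ≡ 539 (mod 954)
539^2 ≡ 539^2 = 290521 ≡ 505 (mod 954)
539^4 ≡ 505^2 = 255025 ≡ 307 (mod 954)
539^8 ≡ 307^2 = 94249 ≡ 757 (mod 954)
539^16 ≡ 757^2 = 573049 ≡ 649 (mod 954)
539^32 ≡ 649^2 = 421201 ≡ 487 (mod 954)
539^64 ≡ 487^2 = 237169 ≡ 577 (mod 954)
539^128 ≡ 577^2 = 332929 ≡ 937 (mod 954)
539^256 ≡ 937^2 = 877969 ≡ 289 (mod 954)
539^512 ≡ 289^2 = 83521 ≡ 523 (mod 954)
539^1024 ≡ 523^2 = 273529 ≡ 685 (mod 954)
539^2021 = 539^1024 * 539^512 * 539^256 * 539^128 * 539^64 * 539^32 * 539^4 * 539^1 ≡ 685 * 523 * 289 * 937 * 577 * 487 * 307 * 539 (mod 954).
Accumulate the product:
685 * 523 = 358255 ≡ 505
505 * 289 = 145945 ≡ 937
937 * 937 = 877969 ≡ 289
289 * 577 = 166753 ≡ 757
757 * 487 = 368659 ≡ 415
415 * 307 = 127405 ≡ 523
523 * 539 = 281897 ≡ 467

467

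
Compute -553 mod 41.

21

-553 = -14·41 + 21, so -553 ≡ 21 (mod 41).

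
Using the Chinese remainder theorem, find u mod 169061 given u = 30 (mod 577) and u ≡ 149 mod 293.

577⁻¹ mod 293: 577·65 ≡ 1 (mod 293), so 577⁻¹ ≡ 65.
u = 30 + 577·((149 − 30)·65 mod 293) = 30 + 577·117 = 67539.

67539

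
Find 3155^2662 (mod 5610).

3205

2662 in binary is 101001100110, i.e. 2662 = 2048 + 512 + 64 + 32 + 4 + 2.
3155^1 ≡ 3155 (mod 5610)
3155^2 ≡ 3155^2 = 9954025 ≡ 1885 (mod 5610)
3155^4 ≡ 1885^2 = 3553225 ≡ 2095 (mod 5610)
3155^8 ≡ 2095^2 = 4389025 ≡ 2005 (mod 5610)
3155^16 ≡ 2005^2 = 4020025 ≡ 3265 (mod 5610)
3155^32 ≡ 3265^2 = 10660225 ≡ 1225 (mod 5610)
3155^64 ≡ 1225^2 = 1500625 ≡ 2755 (mod 5610)
3155^128 ≡ 2755^2 = 7590025 ≡ 5305 (mod 5610)
3155^256 ≡ 5305^2 = 28143025 ≡ 3265 (mod 5610)
3155^512 ≡ 3265^2 = 10660225 ≡ 1225 (mod 5610)
3155^1024 ≡ 1225^2 = 1500625 ≡ 2755 (mod 5610)
3155^2048 ≡ 2755^2 = 7590025 ≡ 5305 (mod 5610)
3155^2662 = 3155^2048 · 3155^512 · 3155^64 · 3155^32 · 3155^4 · 3155^2 ≡ 5305 · 1225 · 2755 · 1225 · 2095 · 1885 (mod 5610).
Accumulate the product:
5305 · 1225 = 6498625 ≡ 2245
2245 · 2755 = 6184975 ≡ 2755
2755 · 1225 = 3374875 ≡ 3265
3265 · 2095 = 6840175 ≡ 1585
1585 · 1885 = 2987725 ≡ 3205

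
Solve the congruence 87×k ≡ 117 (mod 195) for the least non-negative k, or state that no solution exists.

26

gcd(87, 195) = 3, and 3 | 117, so solutions exist.
Divide through by 3: 29×k ≡ 39 (mod 65).
29⁻¹ ≡ 9 (mod 65).
k ≡ 9×39 ≡ 26 (mod 65).
The smallest non-negative solution is k = 26.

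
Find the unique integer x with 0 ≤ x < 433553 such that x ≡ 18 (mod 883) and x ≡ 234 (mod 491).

883⁻¹ mod 491: 883×367 ≡ 1 (mod 491), so 883⁻¹ ≡ 367.
x = 18 + 883×((234 − 18)×367 mod 491) = 18 + 883×221 = 195161.

195161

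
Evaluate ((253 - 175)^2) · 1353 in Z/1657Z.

1333

253 - 175 = 78
(78)^2 ≡ 1113 (mod 1657)
1113 · 1353 = 1505889 ≡ 1333 (mod 1657)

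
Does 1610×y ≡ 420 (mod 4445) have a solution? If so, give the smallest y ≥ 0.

61

gcd(1610, 4445) = 35, and 35 | 420, so solutions exist.
Divide through by 35: 46×y = 12 (mod 127).
46⁻¹ ≡ 58 (mod 127).
y ≡ 58×12 ≡ 61 (mod 127).
The smallest non-negative solution is y = 61.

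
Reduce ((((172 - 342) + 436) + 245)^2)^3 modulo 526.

172 - 342 = -170 ≡ 356 (mod 526)
356 + 436 = 792 ≡ 266 (mod 526)
266 + 245 = 511
(511)^2 ≡ 225 (mod 526)
(225)^3 ≡ 95 (mod 526)

95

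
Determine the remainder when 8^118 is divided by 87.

8^1 ≡ 8 (mod 87)
8^2 ≡ 8^2 = 64 (mod 87)
8^4 ≡ 64^2 = 4096 ≡ 7 (mod 87)
8^8 ≡ 7^2 = 49 (mod 87)
8^16 ≡ 49^2 = 2401 ≡ 52 (mod 87)
8^32 ≡ 52^2 = 2704 ≡ 7 (mod 87)
8^64 ≡ 7^2 = 49 (mod 87)
8^118 = 8^64 · 8^32 · 8^16 · 8^4 · 8^2 ≡ 49 · 7 · 52 · 7 · 64 (mod 87).
Accumulate the product:
49 · 7 = 343 ≡ 82
82 · 52 = 4264 ≡ 1
1 · 7 = 7
7 · 64 = 448 ≡ 13

13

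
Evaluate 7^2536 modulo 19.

7

Using repeated squaring:
7^1 ≡ 7 (mod 19)
7^2 ≡ 7^2 = 49 ≡ 11 (mod 19)
7^4 ≡ 11^2 = 121 ≡ 7 (mod 19)
7^8 ≡ 7^2 = 49 ≡ 11 (mod 19)
7^16 ≡ 11^2 = 121 ≡ 7 (mod 19)
7^32 ≡ 7^2 = 49 ≡ 11 (mod 19)
7^64 ≡ 11^2 = 121 ≡ 7 (mod 19)
7^128 ≡ 7^2 = 49 ≡ 11 (mod 19)
7^256 ≡ 11^2 = 121 ≡ 7 (mod 19)
7^512 ≡ 7^2 = 49 ≡ 11 (mod 19)
7^1024 ≡ 11^2 = 121 ≡ 7 (mod 19)
7^2048 ≡ 7^2 = 49 ≡ 11 (mod 19)
7^2536 = 7^2048 × 7^256 × 7^128 × 7^64 × 7^32 × 7^8 ≡ 11 × 7 × 11 × 7 × 11 × 11 (mod 19).
Accumulate the product:
11 × 7 = 77 ≡ 1
1 × 11 = 11
11 × 7 = 77 ≡ 1
1 × 11 = 11
11 × 11 = 121 ≡ 7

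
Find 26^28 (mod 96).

64

Compute successive squares:
28 in binary is 11100, i.e. 28 = 16 + 8 + 4.
26^1 ≡ 26 (mod 96)
26^2 ≡ 26^2 = 676 ≡ 4 (mod 96)
26^4 ≡ 4^2 = 16 (mod 96)
26^8 ≡ 16^2 = 256 ≡ 64 (mod 96)
26^16 ≡ 64^2 = 4096 ≡ 64 (mod 96)
26^28 = 26^16 × 26^8 × 26^4 ≡ 64 × 64 × 16 (mod 96).
Accumulate the product:
64 × 64 = 4096 ≡ 64
64 × 16 = 1024 ≡ 64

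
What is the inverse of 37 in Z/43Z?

Apply the Euclidean algorithm and back-substitute:
43 = 1×37 + 6
37 = 6×6 + 1
6 = 6×1 + 0
gcd(37, 43) = 1, so the inverse exists.
Back-substitute for 1:
1 = 1×37 − 6×6
  = −6×43 + 7×37
So 37⁻¹ ≡ 7 (mod 43).

7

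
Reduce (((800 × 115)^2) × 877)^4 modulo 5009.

800 × 115 = 92000 ≡ 1838 (mod 5009)
(1838)^2 ≡ 2178 (mod 5009)
2178 × 877 = 1910106 ≡ 1677 (mod 5009)
(1677)^4 ≡ 4067 (mod 5009)

4067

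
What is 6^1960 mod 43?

6

By square-and-multiply:
6^1 ≡ 6 (mod 43)
6^2 ≡ 6^2 = 36 (mod 43)
6^4 ≡ 36^2 = 1296 ≡ 6 (mod 43)
6^8 ≡ 6^2 = 36 (mod 43)
6^16 ≡ 36^2 = 1296 ≡ 6 (mod 43)
6^32 ≡ 6^2 = 36 (mod 43)
6^64 ≡ 36^2 = 1296 ≡ 6 (mod 43)
6^128 ≡ 6^2 = 36 (mod 43)
6^256 ≡ 36^2 = 1296 ≡ 6 (mod 43)
6^512 ≡ 6^2 = 36 (mod 43)
6^1024 ≡ 36^2 = 1296 ≡ 6 (mod 43)
6^1960 = 6^1024 × 6^512 × 6^256 × 6^128 × 6^32 × 6^8 ≡ 6 × 36 × 6 × 36 × 36 × 36 (mod 43).
Accumulate the product:
6 × 36 = 216 ≡ 1
1 × 6 = 6
6 × 36 = 216 ≡ 1
1 × 36 = 36
36 × 36 = 1296 ≡ 6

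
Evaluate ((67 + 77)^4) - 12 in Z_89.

78

67 + 77 = 144 ≡ 55 (mod 89)
(55)^4 ≡ 1 (mod 89)
1 - 12 = -11 ≡ 78 (mod 89)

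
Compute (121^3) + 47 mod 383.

233

(121)^3 ≡ 186 (mod 383)
186 + 47 = 233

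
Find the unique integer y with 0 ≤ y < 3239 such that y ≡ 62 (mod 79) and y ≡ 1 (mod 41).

2748

79⁻¹ mod 41: 79*27 ≡ 1 (mod 41), so 79⁻¹ ≡ 27.
y = 62 + 79*((1 − 62)*27 mod 41) = 62 + 79*34 = 2748.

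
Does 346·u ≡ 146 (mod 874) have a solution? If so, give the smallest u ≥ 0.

gcd(346, 874) = 2, and 2 | 146, so solutions exist.
Divide through by 2: 173·u = 73 (mod 437).
173⁻¹ ≡ 48 (mod 437).
u ≡ 48·73 ≡ 8 (mod 437).
The smallest non-negative solution is u = 8.

8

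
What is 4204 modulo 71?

15

4204 = 59×71 + 15, so 4204 ≡ 15 (mod 71).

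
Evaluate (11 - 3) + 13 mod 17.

11 - 3 = 8
8 + 13 = 21 ≡ 4 (mod 17)

4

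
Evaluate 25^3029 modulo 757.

325

Compute successive squares:
25^1 ≡ 25 (mod 757)
25^2 ≡ 25^2 = 625 (mod 757)
25^4 ≡ 625^2 = 390625 ≡ 13 (mod 757)
25^8 ≡ 13^2 = 169 (mod 757)
25^16 ≡ 169^2 = 28561 ≡ 552 (mod 757)
25^32 ≡ 552^2 = 304704 ≡ 390 (mod 757)
25^64 ≡ 390^2 = 152100 ≡ 700 (mod 757)
25^128 ≡ 700^2 = 490000 ≡ 221 (mod 757)
25^256 ≡ 221^2 = 48841 ≡ 393 (mod 757)
25^512 ≡ 393^2 = 154449 ≡ 21 (mod 757)
25^1024 ≡ 21^2 = 441 (mod 757)
25^2048 ≡ 441^2 = 194481 ≡ 689 (mod 757)
25^3029 = 25^2048 · 25^512 · 25^256 · 25^128 · 25^64 · 25^16 · 25^4 · 25^1 ≡ 689 · 21 · 393 · 221 · 700 · 552 · 13 · 25 (mod 757).
Accumulate the product:
689 · 21 = 14469 ≡ 86
86 · 393 = 33798 ≡ 490
490 · 221 = 108290 ≡ 39
39 · 700 = 27300 ≡ 48
48 · 552 = 26496 ≡ 1
1 · 13 = 13
13 · 25 = 325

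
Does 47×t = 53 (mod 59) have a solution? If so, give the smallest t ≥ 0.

gcd(47, 59) = 1, so a unique solution mod 59 exists.
47⁻¹ ≡ 54 (mod 59).
t ≡ 54×53 ≡ 30 (mod 59).

30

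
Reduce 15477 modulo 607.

302

15477 = 25*607 + 302, so 15477 ≡ 302 (mod 607).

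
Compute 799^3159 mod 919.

3159 in binary is 110001010111, i.e. 3159 = 2048 + 1024 + 64 + 16 + 4 + 2 + 1.
799^1 ≡ 799 (mod 919)
799^2 ≡ 799^2 = 638401 ≡ 615 (mod 919)
799^4 ≡ 615^2 = 378225 ≡ 516 (mod 919)
799^8 ≡ 516^2 = 266256 ≡ 665 (mod 919)
799^16 ≡ 665^2 = 442225 ≡ 186 (mod 919)
799^32 ≡ 186^2 = 34596 ≡ 593 (mod 919)
799^64 ≡ 593^2 = 351649 ≡ 591 (mod 919)
799^128 ≡ 591^2 = 349281 ≡ 61 (mod 919)
799^256 ≡ 61^2 = 3721 ≡ 45 (mod 919)
799^512 ≡ 45^2 = 2025 ≡ 187 (mod 919)
799^1024 ≡ 187^2 = 34969 ≡ 47 (mod 919)
799^2048 ≡ 47^2 = 2209 ≡ 371 (mod 919)
799^3159 = 799^2048 * 799^1024 * 799^64 * 799^16 * 799^4 * 799^2 * 799^1 ≡ 371 * 47 * 591 * 186 * 516 * 615 * 799 (mod 919).
Accumulate the product:
371 * 47 = 17437 ≡ 895
895 * 591 = 528945 ≡ 520
520 * 186 = 96720 ≡ 225
225 * 516 = 116100 ≡ 306
306 * 615 = 188190 ≡ 714
714 * 799 = 570486 ≡ 706

706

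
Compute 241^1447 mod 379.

1447 in binary is 10110100111, i.e. 1447 = 1024 + 256 + 128 + 32 + 4 + 2 + 1.
241^1 ≡ 241 (mod 379)
241^2 ≡ 241^2 = 58081 ≡ 94 (mod 379)
241^4 ≡ 94^2 = 8836 ≡ 119 (mod 379)
241^8 ≡ 119^2 = 14161 ≡ 138 (mod 379)
241^16 ≡ 138^2 = 19044 ≡ 94 (mod 379)
241^32 ≡ 94^2 = 8836 ≡ 119 (mod 379)
241^64 ≡ 119^2 = 14161 ≡ 138 (mod 379)
241^128 ≡ 138^2 = 19044 ≡ 94 (mod 379)
241^256 ≡ 94^2 = 8836 ≡ 119 (mod 379)
241^512 ≡ 119^2 = 14161 ≡ 138 (mod 379)
241^1024 ≡ 138^2 = 19044 ≡ 94 (mod 379)
241^1447 = 241^1024 * 241^256 * 241^128 * 241^32 * 241^4 * 241^2 * 241^1 ≡ 94 * 119 * 94 * 119 * 119 * 94 * 241 (mod 379).
Accumulate the product:
94 * 119 = 11186 ≡ 195
195 * 94 = 18330 ≡ 138
138 * 119 = 16422 ≡ 125
125 * 119 = 14875 ≡ 94
94 * 94 = 8836 ≡ 119
119 * 241 = 28679 ≡ 254

254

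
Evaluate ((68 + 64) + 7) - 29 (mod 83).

68 + 64 = 132 ≡ 49 (mod 83)
49 + 7 = 56
56 - 29 = 27

27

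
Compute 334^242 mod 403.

328

Using repeated squaring:
242 in binary is 11110010, i.e. 242 = 128 + 64 + 32 + 16 + 2.
334^1 ≡ 334 (mod 403)
334^2 ≡ 334^2 = 111556 ≡ 328 (mod 403)
334^4 ≡ 328^2 = 107584 ≡ 386 (mod 403)
334^8 ≡ 386^2 = 148996 ≡ 289 (mod 403)
334^16 ≡ 289^2 = 83521 ≡ 100 (mod 403)
334^32 ≡ 100^2 = 10000 ≡ 328 (mod 403)
334^64 ≡ 328^2 = 107584 ≡ 386 (mod 403)
334^128 ≡ 386^2 = 148996 ≡ 289 (mod 403)
334^242 = 334^128 × 334^64 × 334^32 × 334^16 × 334^2 ≡ 289 × 386 × 328 × 100 × 328 (mod 403).
Accumulate the product:
289 × 386 = 111554 ≡ 326
326 × 328 = 106928 ≡ 133
133 × 100 = 13300 ≡ 1
1 × 328 = 328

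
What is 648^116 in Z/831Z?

243

By square-and-multiply:
116 in binary is 1110100, i.e. 116 = 64 + 32 + 16 + 4.
648^1 ≡ 648 (mod 831)
648^2 ≡ 648^2 = 419904 ≡ 249 (mod 831)
648^4 ≡ 249^2 = 62001 ≡ 507 (mod 831)
648^8 ≡ 507^2 = 257049 ≡ 270 (mod 831)
648^16 ≡ 270^2 = 72900 ≡ 603 (mod 831)
648^32 ≡ 603^2 = 363609 ≡ 462 (mod 831)
648^64 ≡ 462^2 = 213444 ≡ 708 (mod 831)
648^116 = 648^64 · 648^32 · 648^16 · 648^4 ≡ 708 · 462 · 603 · 507 (mod 831).
Accumulate the product:
708 · 462 = 327096 ≡ 513
513 · 603 = 309339 ≡ 207
207 · 507 = 104949 ≡ 243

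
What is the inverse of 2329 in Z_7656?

2449

7656 = 3·2329 + 669
2329 = 3·669 + 322
669 = 2·322 + 25
322 = 12·25 + 22
25 = 1·22 + 3
22 = 7·3 + 1
3 = 3·1 + 0
gcd(2329, 7656) = 1, so the inverse exists.
Back-substitute for 1:
1 = 1·22 − 7·3
  = −7·25 + 8·22
  = 8·322 − 103·25
  = −103·669 + 214·322
  = 214·2329 − 745·669
  = −745·7656 + 2449·2329
So 2329⁻¹ ≡ 2449 (mod 7656).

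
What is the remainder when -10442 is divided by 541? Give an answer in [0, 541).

-10442 = -20·541 + 378, so -10442 ≡ 378 (mod 541).

378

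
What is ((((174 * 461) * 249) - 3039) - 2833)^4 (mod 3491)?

946

174 * 461 = 80214 ≡ 3412 (mod 3491)
3412 * 249 = 849588 ≡ 1275 (mod 3491)
1275 - 3039 = -1764 ≡ 1727 (mod 3491)
1727 - 2833 = -1106 ≡ 2385 (mod 3491)
(2385)^4 ≡ 946 (mod 3491)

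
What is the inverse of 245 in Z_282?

221

Apply the Euclidean algorithm and back-substitute:
282 = 1·245 + 37
245 = 6·37 + 23
37 = 1·23 + 14
23 = 1·14 + 9
14 = 1·9 + 5
9 = 1·5 + 4
5 = 1·4 + 1
4 = 4·1 + 0
gcd(245, 282) = 1, so the inverse exists.
Back-substitute for 1:
1 = 1·5 − 1·4
  = −1·9 + 2·5
  = 2·14 − 3·9
  = −3·23 + 5·14
  = 5·37 − 8·23
  = −8·245 + 53·37
  = 53·282 − 61·245
So 245⁻¹ ≡ −61 ≡ 221 (mod 282).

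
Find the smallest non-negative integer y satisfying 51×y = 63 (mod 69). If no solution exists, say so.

8

gcd(51, 69) = 3, and 3 | 63, so solutions exist.
Divide through by 3: 17×y = 21 (mod 23).
17⁻¹ ≡ 19 (mod 23).
y ≡ 19×21 ≡ 8 (mod 23).
The smallest non-negative solution is y = 8.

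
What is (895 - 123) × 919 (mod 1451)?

895 - 123 = 772
772 × 919 = 709468 ≡ 1380 (mod 1451)

1380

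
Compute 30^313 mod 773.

By square-and-multiply:
313 in binary is 100111001, i.e. 313 = 256 + 32 + 16 + 8 + 1.
30^1 ≡ 30 (mod 773)
30^2 ≡ 30^2 = 900 ≡ 127 (mod 773)
30^4 ≡ 127^2 = 16129 ≡ 669 (mod 773)
30^8 ≡ 669^2 = 447561 ≡ 767 (mod 773)
30^16 ≡ 767^2 = 588289 ≡ 36 (mod 773)
30^32 ≡ 36^2 = 1296 ≡ 523 (mod 773)
30^64 ≡ 523^2 = 273529 ≡ 660 (mod 773)
30^128 ≡ 660^2 = 435600 ≡ 401 (mod 773)
30^256 ≡ 401^2 = 160801 ≡ 17 (mod 773)
30^313 = 30^256 * 30^32 * 30^16 * 30^8 * 30^1 ≡ 17 * 523 * 36 * 767 * 30 (mod 773).
Accumulate the product:
17 * 523 = 8891 ≡ 388
388 * 36 = 13968 ≡ 54
54 * 767 = 41418 ≡ 449
449 * 30 = 13470 ≡ 329

329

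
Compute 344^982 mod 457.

100

Compute successive squares:
982 in binary is 1111010110, i.e. 982 = 512 + 256 + 128 + 64 + 16 + 4 + 2.
344^1 ≡ 344 (mod 457)
344^2 ≡ 344^2 = 118336 ≡ 430 (mod 457)
344^4 ≡ 430^2 = 184900 ≡ 272 (mod 457)
344^8 ≡ 272^2 = 73984 ≡ 407 (mod 457)
344^16 ≡ 407^2 = 165649 ≡ 215 (mod 457)
344^32 ≡ 215^2 = 46225 ≡ 68 (mod 457)
344^64 ≡ 68^2 = 4624 ≡ 54 (mod 457)
344^128 ≡ 54^2 = 2916 ≡ 174 (mod 457)
344^256 ≡ 174^2 = 30276 ≡ 114 (mod 457)
344^512 ≡ 114^2 = 12996 ≡ 200 (mod 457)
344^982 = 344^512 · 344^256 · 344^128 · 344^64 · 344^16 · 344^4 · 344^2 ≡ 200 · 114 · 174 · 54 · 215 · 272 · 430 (mod 457).
Accumulate the product:
200 · 114 = 22800 ≡ 407
407 · 174 = 70818 ≡ 440
440 · 54 = 23760 ≡ 453
453 · 215 = 97395 ≡ 54
54 · 272 = 14688 ≡ 64
64 · 430 = 27520 ≡ 100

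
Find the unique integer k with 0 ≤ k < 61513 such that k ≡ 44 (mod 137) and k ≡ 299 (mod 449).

137⁻¹ mod 449: 137×59 ≡ 1 (mod 449), so 137⁻¹ ≡ 59.
k = 44 + 137×((299 − 44)×59 mod 449) = 44 + 137×228 = 31280.

31280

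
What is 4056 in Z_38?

4056 = 106·38 + 28, so 4056 ≡ 28 (mod 38).

28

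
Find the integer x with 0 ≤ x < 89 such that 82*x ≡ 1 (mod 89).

Run the extended Euclidean algorithm:
89 = 1×82 + 7
82 = 11×7 + 5
7 = 1×5 + 2
5 = 2×2 + 1
2 = 2×1 + 0
gcd(82, 89) = 1, so the inverse exists.
Back-substitute for 1:
1 = 1×5 − 2×2
  = −2×7 + 3×5
  = 3×82 − 35×7
  = −35×89 + 38×82
So 82⁻¹ ≡ 38 (mod 89).

38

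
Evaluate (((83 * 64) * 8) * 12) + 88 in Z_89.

83 * 64 = 5312 ≡ 61 (mod 89)
61 * 8 = 488 ≡ 43 (mod 89)
43 * 12 = 516 ≡ 71 (mod 89)
71 + 88 = 159 ≡ 70 (mod 89)

70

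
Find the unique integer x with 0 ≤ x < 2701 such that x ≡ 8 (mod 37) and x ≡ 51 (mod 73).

489

37⁻¹ mod 73: 37·2 ≡ 1 (mod 73), so 37⁻¹ ≡ 2.
x = 8 + 37·((51 − 8)·2 mod 73) = 8 + 37·13 = 489.
Check: 489 mod 37 = 8, 489 mod 73 = 51. ✓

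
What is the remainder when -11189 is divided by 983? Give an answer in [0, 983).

-11189 = -12×983 + 607, so -11189 ≡ 607 (mod 983).

607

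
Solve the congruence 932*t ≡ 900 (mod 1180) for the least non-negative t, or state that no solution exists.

gcd(932, 1180) = 4, and 4 | 900, so solutions exist.
Divide through by 4: 233*t mod 295 = 225.
233⁻¹ ≡ 157 (mod 295).
t ≡ 157*225 ≡ 220 (mod 295).
The smallest non-negative solution is t = 220.

220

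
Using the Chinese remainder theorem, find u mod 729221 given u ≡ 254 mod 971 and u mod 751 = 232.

971⁻¹ mod 751: 971·99 ≡ 1 (mod 751), so 971⁻¹ ≡ 99.
u = 254 + 971·((232 − 254)·99 mod 751) = 254 + 971·75 = 73079.

73079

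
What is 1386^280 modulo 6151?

1297

Using repeated squaring:
280 in binary is 100011000, i.e. 280 = 256 + 16 + 8.
1386^1 ≡ 1386 (mod 6151)
1386^2 ≡ 1386^2 = 1920996 ≡ 1884 (mod 6151)
1386^4 ≡ 1884^2 = 3549456 ≡ 329 (mod 6151)
1386^8 ≡ 329^2 = 108241 ≡ 3674 (mod 6151)
1386^16 ≡ 3674^2 = 13498276 ≡ 2982 (mod 6151)
1386^32 ≡ 2982^2 = 8892324 ≡ 4129 (mod 6151)
1386^64 ≡ 4129^2 = 17048641 ≡ 4220 (mod 6151)
1386^128 ≡ 4220^2 = 17808400 ≡ 1255 (mod 6151)
1386^256 ≡ 1255^2 = 1575025 ≡ 369 (mod 6151)
1386^280 = 1386^256 · 1386^16 · 1386^8 ≡ 369 · 2982 · 3674 (mod 6151).
Accumulate the product:
369 · 2982 = 1100358 ≡ 5480
5480 · 3674 = 20133520 ≡ 1297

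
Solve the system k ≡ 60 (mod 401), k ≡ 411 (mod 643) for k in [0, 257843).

60210

401⁻¹ mod 643: 401·550 ≡ 1 (mod 643), so 401⁻¹ ≡ 550.
k = 60 + 401·((411 − 60)·550 mod 643) = 60 + 401·150 = 60210.
Check: 60210 mod 401 = 60, 60210 mod 643 = 411. ✓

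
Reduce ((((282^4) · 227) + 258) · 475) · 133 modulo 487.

54

(282)^4 ≡ 482 (mod 487)
482 · 227 = 109414 ≡ 326 (mod 487)
326 + 258 = 584 ≡ 97 (mod 487)
97 · 475 = 46075 ≡ 297 (mod 487)
297 · 133 = 39501 ≡ 54 (mod 487)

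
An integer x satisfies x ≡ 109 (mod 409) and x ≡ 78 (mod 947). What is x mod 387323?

330581

409⁻¹ mod 947: 409·646 ≡ 1 (mod 947), so 409⁻¹ ≡ 646.
x = 109 + 409·((78 − 109)·646 mod 947) = 109 + 409·808 = 330581.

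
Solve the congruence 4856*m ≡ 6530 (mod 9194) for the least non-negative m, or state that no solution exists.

gcd(4856, 9194) = 2, and 2 | 6530, so solutions exist.
Divide through by 2: 2428*m ≡ 3265 (mod 4597).
2428⁻¹ ≡ 142 (mod 4597).
m ≡ 142*3265 ≡ 3930 (mod 4597).
The smallest non-negative solution is m = 3930.

3930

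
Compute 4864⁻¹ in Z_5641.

5278

5641 = 1*4864 + 777
4864 = 6*777 + 202
777 = 3*202 + 171
202 = 1*171 + 31
171 = 5*31 + 16
31 = 1*16 + 15
16 = 1*15 + 1
15 = 15*1 + 0
gcd(4864, 5641) = 1, so the inverse exists.
Back-substitute for 1:
1 = 1*16 − 1*15
  = −1*31 + 2*16
  = 2*171 − 11*31
  = −11*202 + 13*171
  = 13*777 − 50*202
  = −50*4864 + 313*777
  = 313*5641 − 363*4864
So 4864⁻¹ ≡ −363 ≡ 5278 (mod 5641).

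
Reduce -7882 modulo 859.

708

-7882 = -10*859 + 708, so -7882 ≡ 708 (mod 859).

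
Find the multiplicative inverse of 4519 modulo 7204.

4639

7204 = 1×4519 + 2685
4519 = 1×2685 + 1834
2685 = 1×1834 + 851
1834 = 2×851 + 132
851 = 6×132 + 59
132 = 2×59 + 14
59 = 4×14 + 3
14 = 4×3 + 2
3 = 1×2 + 1
2 = 2×1 + 0
gcd(4519, 7204) = 1, so the inverse exists.
Back-substitute for 1:
1 = 1×3 − 1×2
  = −1×14 + 5×3
  = 5×59 − 21×14
  = −21×132 + 47×59
  = 47×851 − 303×132
  = −303×1834 + 653×851
  = 653×2685 − 956×1834
  = −956×4519 + 1609×2685
  = 1609×7204 − 2565×4519
So 4519⁻¹ ≡ −2565 ≡ 4639 (mod 7204).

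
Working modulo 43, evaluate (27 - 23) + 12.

27 - 23 = 4
4 + 12 = 16

16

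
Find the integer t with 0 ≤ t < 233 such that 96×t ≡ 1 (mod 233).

17

233 = 2·96 + 41
96 = 2·41 + 14
41 = 2·14 + 13
14 = 1·13 + 1
13 = 13·1 + 0
gcd(96, 233) = 1, so the inverse exists.
Bézout: 1 = −7·233 + 17·96.
So 96⁻¹ ≡ 17 (mod 233).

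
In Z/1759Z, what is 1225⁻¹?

1703

Run the extended Euclidean algorithm:
1759 = 1×1225 + 534
1225 = 2×534 + 157
534 = 3×157 + 63
157 = 2×63 + 31
63 = 2×31 + 1
31 = 31×1 + 0
gcd(1225, 1759) = 1, so the inverse exists.
Back-substitute for 1:
1 = 1×63 − 2×31
  = −2×157 + 5×63
  = 5×534 − 17×157
  = −17×1225 + 39×534
  = 39×1759 − 56×1225
So 1225⁻¹ ≡ −56 ≡ 1703 (mod 1759).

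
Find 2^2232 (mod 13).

Using repeated squaring:
2232 in binary is 100010111000, i.e. 2232 = 2048 + 128 + 32 + 16 + 8.
2^1 ≡ 2 (mod 13)
2^2 ≡ 2^2 = 4 (mod 13)
2^4 ≡ 4^2 = 16 ≡ 3 (mod 13)
2^8 ≡ 3^2 = 9 (mod 13)
2^16 ≡ 9^2 = 81 ≡ 3 (mod 13)
2^32 ≡ 3^2 = 9 (mod 13)
2^64 ≡ 9^2 = 81 ≡ 3 (mod 13)
2^128 ≡ 3^2 = 9 (mod 13)
2^256 ≡ 9^2 = 81 ≡ 3 (mod 13)
2^512 ≡ 3^2 = 9 (mod 13)
2^1024 ≡ 9^2 = 81 ≡ 3 (mod 13)
2^2048 ≡ 3^2 = 9 (mod 13)
2^2232 = 2^2048 * 2^128 * 2^32 * 2^16 * 2^8 ≡ 9 * 9 * 9 * 3 * 9 (mod 13).
Accumulate the product:
9 * 9 = 81 ≡ 3
3 * 9 = 27 ≡ 1
1 * 3 = 3
3 * 9 = 27 ≡ 1

1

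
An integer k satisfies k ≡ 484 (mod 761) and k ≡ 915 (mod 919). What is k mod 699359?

761⁻¹ mod 919: 761·285 ≡ 1 (mod 919), so 761⁻¹ ≡ 285.
k = 484 + 761·((915 − 484)·285 mod 919) = 484 + 761·608 = 463172.

463172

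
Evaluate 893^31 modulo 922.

31 in binary is 11111, i.e. 31 = 16 + 8 + 4 + 2 + 1.
893^1 ≡ 893 (mod 922)
893^2 ≡ 893^2 = 797449 ≡ 841 (mod 922)
893^4 ≡ 841^2 = 707281 ≡ 107 (mod 922)
893^8 ≡ 107^2 = 11449 ≡ 385 (mod 922)
893^16 ≡ 385^2 = 148225 ≡ 705 (mod 922)
893^31 = 893^16 × 893^8 × 893^4 × 893^2 × 893^1 ≡ 705 × 385 × 107 × 841 × 893 (mod 922).
Accumulate the product:
705 × 385 = 271425 ≡ 357
357 × 107 = 38199 ≡ 397
397 × 841 = 333877 ≡ 113
113 × 893 = 100909 ≡ 411

411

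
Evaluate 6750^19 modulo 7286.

Using repeated squaring:
6750^1 ≡ 6750 (mod 7286)
6750^2 ≡ 6750^2 = 45562500 ≡ 3142 (mod 7286)
6750^4 ≡ 3142^2 = 9872164 ≡ 6920 (mod 7286)
6750^8 ≡ 6920^2 = 47886400 ≡ 2808 (mod 7286)
6750^16 ≡ 2808^2 = 7884864 ≡ 1412 (mod 7286)
6750^19 = 6750^16 · 6750^2 · 6750^1 ≡ 1412 · 3142 · 6750 (mod 7286).
Accumulate the product:
1412 · 3142 = 4436504 ≡ 6616
6616 · 6750 = 44658000 ≡ 2106

2106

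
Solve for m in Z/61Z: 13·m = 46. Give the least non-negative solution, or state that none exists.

27

gcd(13, 61) = 1, so a unique solution mod 61 exists.
13⁻¹ ≡ 47 (mod 61).
m ≡ 47·46 ≡ 27 (mod 61).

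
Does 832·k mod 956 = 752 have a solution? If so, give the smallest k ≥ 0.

125

gcd(832, 956) = 4, and 4 | 752, so solutions exist.
Divide through by 4: 208·k ≡ 188 (mod 239).
208⁻¹ ≡ 185 (mod 239).
k ≡ 185·188 ≡ 125 (mod 239).
The smallest non-negative solution is k = 125.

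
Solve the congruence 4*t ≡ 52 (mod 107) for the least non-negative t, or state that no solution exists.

13

gcd(4, 107) = 1, so a unique solution mod 107 exists.
4⁻¹ ≡ 27 (mod 107).
t ≡ 27*52 ≡ 13 (mod 107).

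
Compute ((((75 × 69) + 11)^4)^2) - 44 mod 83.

75 × 69 = 5175 ≡ 29 (mod 83)
29 + 11 = 40
(40)^4 ≡ 31 (mod 83)
(31)^2 ≡ 48 (mod 83)
48 - 44 = 4

4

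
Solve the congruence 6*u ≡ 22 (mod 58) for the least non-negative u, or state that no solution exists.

23

gcd(6, 58) = 2, and 2 | 22, so solutions exist.
Divide through by 2: 3*u ≡ 11 (mod 29).
3⁻¹ ≡ 10 (mod 29).
u ≡ 10*11 ≡ 23 (mod 29).
The smallest non-negative solution is u = 23.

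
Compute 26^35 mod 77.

45

By square-and-multiply:
26^1 ≡ 26 (mod 77)
26^2 ≡ 26^2 = 676 ≡ 60 (mod 77)
26^4 ≡ 60^2 = 3600 ≡ 58 (mod 77)
26^8 ≡ 58^2 = 3364 ≡ 53 (mod 77)
26^16 ≡ 53^2 = 2809 ≡ 37 (mod 77)
26^32 ≡ 37^2 = 1369 ≡ 60 (mod 77)
26^35 = 26^32 × 26^2 × 26^1 ≡ 60 × 60 × 26 (mod 77).
Accumulate the product:
60 × 60 = 3600 ≡ 58
58 × 26 = 1508 ≡ 45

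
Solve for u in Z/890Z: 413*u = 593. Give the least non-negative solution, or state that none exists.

51

gcd(413, 890) = 1, so a unique solution mod 890 exists.
413⁻¹ ≡ 737 (mod 890).
u ≡ 737*593 ≡ 51 (mod 890).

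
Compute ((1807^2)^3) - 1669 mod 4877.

(1807)^2 ≡ 2536 (mod 4877)
(2536)^3 ≡ 839 (mod 4877)
839 - 1669 = -830 ≡ 4047 (mod 4877)

4047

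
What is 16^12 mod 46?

16

Compute successive squares:
16^1 ≡ 16 (mod 46)
16^2 ≡ 16^2 = 256 ≡ 26 (mod 46)
16^4 ≡ 26^2 = 676 ≡ 32 (mod 46)
16^8 ≡ 32^2 = 1024 ≡ 12 (mod 46)
16^12 = 16^8 · 16^4 ≡ 12 · 32 (mod 46).
12 · 32 = 384 ≡ 16 (mod 46).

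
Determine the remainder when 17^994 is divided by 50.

29

17^1 ≡ 17 (mod 50)
17^2 ≡ 17^2 = 289 ≡ 39 (mod 50)
17^4 ≡ 39^2 = 1521 ≡ 21 (mod 50)
17^8 ≡ 21^2 = 441 ≡ 41 (mod 50)
17^16 ≡ 41^2 = 1681 ≡ 31 (mod 50)
17^32 ≡ 31^2 = 961 ≡ 11 (mod 50)
17^64 ≡ 11^2 = 121 ≡ 21 (mod 50)
17^128 ≡ 21^2 = 441 ≡ 41 (mod 50)
17^256 ≡ 41^2 = 1681 ≡ 31 (mod 50)
17^512 ≡ 31^2 = 961 ≡ 11 (mod 50)
17^994 = 17^512 * 17^256 * 17^128 * 17^64 * 17^32 * 17^2 ≡ 11 * 31 * 41 * 21 * 11 * 39 (mod 50).
Accumulate the product:
11 * 31 = 341 ≡ 41
41 * 41 = 1681 ≡ 31
31 * 21 = 651 ≡ 1
1 * 11 = 11
11 * 39 = 429 ≡ 29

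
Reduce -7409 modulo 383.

251

-7409 = -20·383 + 251, so -7409 ≡ 251 (mod 383).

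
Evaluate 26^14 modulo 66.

14 in binary is 1110, i.e. 14 = 8 + 4 + 2.
26^1 ≡ 26 (mod 66)
26^2 ≡ 26^2 = 676 ≡ 16 (mod 66)
26^4 ≡ 16^2 = 256 ≡ 58 (mod 66)
26^8 ≡ 58^2 = 3364 ≡ 64 (mod 66)
26^14 = 26^8 · 26^4 · 26^2 ≡ 64 · 58 · 16 (mod 66).
Accumulate the product:
64 · 58 = 3712 ≡ 16
16 · 16 = 256 ≡ 58

58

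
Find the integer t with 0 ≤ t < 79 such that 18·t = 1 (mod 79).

Apply the Euclidean algorithm and back-substitute:
79 = 4×18 + 7
18 = 2×7 + 4
7 = 1×4 + 3
4 = 1×3 + 1
3 = 3×1 + 0
gcd(18, 79) = 1, so the inverse exists.
Bézout: 1 = −5×79 + 22×18.
So 18⁻¹ ≡ 22 (mod 79).

22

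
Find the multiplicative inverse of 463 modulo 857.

472

By the extended Euclidean algorithm:
857 = 1·463 + 394
463 = 1·394 + 69
394 = 5·69 + 49
69 = 1·49 + 20
49 = 2·20 + 9
20 = 2·9 + 2
9 = 4·2 + 1
2 = 2·1 + 0
gcd(463, 857) = 1, so the inverse exists.
Bézout: 1 = 208·857 − 385·463.
So 463⁻¹ ≡ −385 ≡ 472 (mod 857).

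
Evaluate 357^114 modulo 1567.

114 in binary is 1110010, i.e. 114 = 64 + 32 + 16 + 2.
357^1 ≡ 357 (mod 1567)
357^2 ≡ 357^2 = 127449 ≡ 522 (mod 1567)
357^4 ≡ 522^2 = 272484 ≡ 1393 (mod 1567)
357^8 ≡ 1393^2 = 1940449 ≡ 503 (mod 1567)
357^16 ≡ 503^2 = 253009 ≡ 722 (mod 1567)
357^32 ≡ 722^2 = 521284 ≡ 1040 (mod 1567)
357^64 ≡ 1040^2 = 1081600 ≡ 370 (mod 1567)
357^114 = 357^64 × 357^32 × 357^16 × 357^2 ≡ 370 × 1040 × 722 × 522 (mod 1567).
Accumulate the product:
370 × 1040 = 384800 ≡ 885
885 × 722 = 638970 ≡ 1201
1201 × 522 = 626922 ≡ 122

122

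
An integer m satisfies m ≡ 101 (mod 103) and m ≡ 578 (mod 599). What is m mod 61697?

61077

103⁻¹ mod 599: 103*221 ≡ 1 (mod 599), so 103⁻¹ ≡ 221.
m = 101 + 103*((578 − 101)*221 mod 599) = 101 + 103*592 = 61077.
Check: 61077 mod 103 = 101, 61077 mod 599 = 578. ✓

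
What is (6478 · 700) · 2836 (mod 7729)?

6478 · 700 = 4534600 ≡ 5406 (mod 7729)
5406 · 2836 = 15331416 ≡ 4809 (mod 7729)

4809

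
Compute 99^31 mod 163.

48

Using repeated squaring:
31 in binary is 11111, i.e. 31 = 16 + 8 + 4 + 2 + 1.
99^1 ≡ 99 (mod 163)
99^2 ≡ 99^2 = 9801 ≡ 21 (mod 163)
99^4 ≡ 21^2 = 441 ≡ 115 (mod 163)
99^8 ≡ 115^2 = 13225 ≡ 22 (mod 163)
99^16 ≡ 22^2 = 484 ≡ 158 (mod 163)
99^31 = 99^16 · 99^8 · 99^4 · 99^2 · 99^1 ≡ 158 · 22 · 115 · 21 · 99 (mod 163).
Accumulate the product:
158 · 22 = 3476 ≡ 53
53 · 115 = 6095 ≡ 64
64 · 21 = 1344 ≡ 40
40 · 99 = 3960 ≡ 48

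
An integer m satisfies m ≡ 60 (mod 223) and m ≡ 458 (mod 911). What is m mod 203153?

223⁻¹ mod 911: 223·719 ≡ 1 (mod 911), so 223⁻¹ ≡ 719.
m = 60 + 223·((458 − 60)·719 mod 911) = 60 + 223·108 = 24144.

24144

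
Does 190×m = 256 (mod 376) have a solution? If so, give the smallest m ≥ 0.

gcd(190, 376) = 2, and 2 | 256, so solutions exist.
Divide through by 2: 95×m = 128 (mod 188).
95⁻¹ ≡ 95 (mod 188).
m ≡ 95×128 ≡ 128 (mod 188).
The smallest non-negative solution is m = 128.

128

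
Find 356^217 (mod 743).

Compute successive squares:
217 in binary is 11011001, i.e. 217 = 128 + 64 + 16 + 8 + 1.
356^1 ≡ 356 (mod 743)
356^2 ≡ 356^2 = 126736 ≡ 426 (mod 743)
356^4 ≡ 426^2 = 181476 ≡ 184 (mod 743)
356^8 ≡ 184^2 = 33856 ≡ 421 (mod 743)
356^16 ≡ 421^2 = 177241 ≡ 407 (mod 743)
356^32 ≡ 407^2 = 165649 ≡ 703 (mod 743)
356^64 ≡ 703^2 = 494209 ≡ 114 (mod 743)
356^128 ≡ 114^2 = 12996 ≡ 365 (mod 743)
356^217 = 356^128 * 356^64 * 356^16 * 356^8 * 356^1 ≡ 365 * 114 * 407 * 421 * 356 (mod 743).
Accumulate the product:
365 * 114 = 41610 ≡ 2
2 * 407 = 814 ≡ 71
71 * 421 = 29891 ≡ 171
171 * 356 = 60876 ≡ 693

693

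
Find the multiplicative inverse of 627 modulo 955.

955 = 1*627 + 328
627 = 1*328 + 299
328 = 1*299 + 29
299 = 10*29 + 9
29 = 3*9 + 2
9 = 4*2 + 1
2 = 2*1 + 0
gcd(627, 955) = 1, so the inverse exists.
Back-substitute for 1:
1 = 1*9 − 4*2
  = −4*29 + 13*9
  = 13*299 − 134*29
  = −134*328 + 147*299
  = 147*627 − 281*328
  = −281*955 + 428*627
So 627⁻¹ ≡ 428 (mod 955).

428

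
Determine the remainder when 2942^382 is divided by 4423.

382 in binary is 101111110, i.e. 382 = 256 + 64 + 32 + 16 + 8 + 4 + 2.
2942^1 ≡ 2942 (mod 4423)
2942^2 ≡ 2942^2 = 8655364 ≡ 3976 (mod 4423)
2942^4 ≡ 3976^2 = 15808576 ≡ 774 (mod 4423)
2942^8 ≡ 774^2 = 599076 ≡ 1971 (mod 4423)
2942^16 ≡ 1971^2 = 3884841 ≡ 1447 (mod 4423)
2942^32 ≡ 1447^2 = 2093809 ≡ 1730 (mod 4423)
2942^64 ≡ 1730^2 = 2992900 ≡ 2952 (mod 4423)
2942^128 ≡ 2952^2 = 8714304 ≡ 994 (mod 4423)
2942^256 ≡ 994^2 = 988036 ≡ 1707 (mod 4423)
2942^382 = 2942^256 × 2942^64 × 2942^32 × 2942^16 × 2942^8 × 2942^4 × 2942^2 ≡ 1707 × 2952 × 1730 × 1447 × 1971 × 774 × 3976 (mod 4423).
Accumulate the product:
1707 × 2952 = 5039064 ≡ 1267
1267 × 1730 = 2191910 ≡ 2525
2525 × 1447 = 3653675 ≡ 277
277 × 1971 = 545967 ≡ 1938
1938 × 774 = 1500012 ≡ 615
615 × 3976 = 2445240 ≡ 3744

3744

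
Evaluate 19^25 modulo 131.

69

25 in binary is 11001, i.e. 25 = 16 + 8 + 1.
19^1 ≡ 19 (mod 131)
19^2 ≡ 19^2 = 361 ≡ 99 (mod 131)
19^4 ≡ 99^2 = 9801 ≡ 107 (mod 131)
19^8 ≡ 107^2 = 11449 ≡ 52 (mod 131)
19^16 ≡ 52^2 = 2704 ≡ 84 (mod 131)
19^25 = 19^16 × 19^8 × 19^1 ≡ 84 × 52 × 19 (mod 131).
Accumulate the product:
84 × 52 = 4368 ≡ 45
45 × 19 = 855 ≡ 69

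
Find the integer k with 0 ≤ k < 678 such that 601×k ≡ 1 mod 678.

Apply the Euclidean algorithm and back-substitute:
678 = 1×601 + 77
601 = 7×77 + 62
77 = 1×62 + 15
62 = 4×15 + 2
15 = 7×2 + 1
2 = 2×1 + 0
gcd(601, 678) = 1, so the inverse exists.
Back-substitute for 1:
1 = 1×15 − 7×2
  = −7×62 + 29×15
  = 29×77 − 36×62
  = −36×601 + 281×77
  = 281×678 − 317×601
So 601⁻¹ ≡ −317 ≡ 361 (mod 678).

361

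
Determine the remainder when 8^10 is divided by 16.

Using repeated squaring:
8^1 ≡ 8 (mod 16)
8^2 ≡ 8^2 = 64 ≡ 0 (mod 16)
8^4 ≡ 0^2 = 0 (mod 16)
8^8 ≡ 0^2 = 0 (mod 16)
8^10 = 8^8 × 8^2 ≡ 0 × 0 (mod 16).
0 × 0 = 0 ≡ 0 (mod 16).

0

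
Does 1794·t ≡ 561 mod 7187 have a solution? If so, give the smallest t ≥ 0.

6983

gcd(1794, 7187) = 1, so a unique solution mod 7187 exists.
1794⁻¹ ≡ 653 (mod 7187).
t ≡ 653·561 ≡ 6983 (mod 7187).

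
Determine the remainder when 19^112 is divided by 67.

17

19^1 ≡ 19 (mod 67)
19^2 ≡ 19^2 = 361 ≡ 26 (mod 67)
19^4 ≡ 26^2 = 676 ≡ 6 (mod 67)
19^8 ≡ 6^2 = 36 (mod 67)
19^16 ≡ 36^2 = 1296 ≡ 23 (mod 67)
19^32 ≡ 23^2 = 529 ≡ 60 (mod 67)
19^64 ≡ 60^2 = 3600 ≡ 49 (mod 67)
19^112 = 19^64 · 19^32 · 19^16 ≡ 49 · 60 · 23 (mod 67).
Accumulate the product:
49 · 60 = 2940 ≡ 59
59 · 23 = 1357 ≡ 17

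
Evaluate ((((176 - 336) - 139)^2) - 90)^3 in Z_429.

176 - 336 = -160 ≡ 269 (mod 429)
269 - 139 = 130
(130)^2 ≡ 169 (mod 429)
169 - 90 = 79
(79)^3 ≡ 118 (mod 429)

118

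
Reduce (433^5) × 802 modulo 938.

(433)^5 ≡ 587 (mod 938)
587 × 802 = 470774 ≡ 836 (mod 938)

836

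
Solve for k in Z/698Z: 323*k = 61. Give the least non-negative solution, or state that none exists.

gcd(323, 698) = 1, so a unique solution mod 698 exists.
323⁻¹ ≡ 255 (mod 698).
k ≡ 255*61 ≡ 199 (mod 698).

199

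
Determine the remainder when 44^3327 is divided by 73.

56

By square-and-multiply:
44^1 ≡ 44 (mod 73)
44^2 ≡ 44^2 = 1936 ≡ 38 (mod 73)
44^4 ≡ 38^2 = 1444 ≡ 57 (mod 73)
44^8 ≡ 57^2 = 3249 ≡ 37 (mod 73)
44^16 ≡ 37^2 = 1369 ≡ 55 (mod 73)
44^32 ≡ 55^2 = 3025 ≡ 32 (mod 73)
44^64 ≡ 32^2 = 1024 ≡ 2 (mod 73)
44^128 ≡ 2^2 = 4 (mod 73)
44^256 ≡ 4^2 = 16 (mod 73)
44^512 ≡ 16^2 = 256 ≡ 37 (mod 73)
44^1024 ≡ 37^2 = 1369 ≡ 55 (mod 73)
44^2048 ≡ 55^2 = 3025 ≡ 32 (mod 73)
44^3327 = 44^2048 × 44^1024 × 44^128 × 44^64 × 44^32 × 44^16 × 44^8 × 44^4 × 44^2 × 44^1 ≡ 32 × 55 × 4 × 2 × 32 × 55 × 37 × 57 × 38 × 44 (mod 73).
Accumulate the product:
32 × 55 = 1760 ≡ 8
8 × 4 = 32
32 × 2 = 64
64 × 32 = 2048 ≡ 4
4 × 55 = 220 ≡ 1
1 × 37 = 37
37 × 57 = 2109 ≡ 65
65 × 38 = 2470 ≡ 61
61 × 44 = 2684 ≡ 56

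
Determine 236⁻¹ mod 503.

Apply the Euclidean algorithm and back-substitute:
503 = 2·236 + 31
236 = 7·31 + 19
31 = 1·19 + 12
19 = 1·12 + 7
12 = 1·7 + 5
7 = 1·5 + 2
5 = 2·2 + 1
2 = 2·1 + 0
gcd(236, 503) = 1, so the inverse exists.
Bézout: 1 = 99·503 − 211·236.
So 236⁻¹ ≡ −211 ≡ 292 (mod 503).

292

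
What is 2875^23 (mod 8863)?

23 in binary is 10111, i.e. 23 = 16 + 4 + 2 + 1.
2875^1 ≡ 2875 (mod 8863)
2875^2 ≡ 2875^2 = 8265625 ≡ 5309 (mod 8863)
2875^4 ≡ 5309^2 = 28185481 ≡ 1141 (mod 8863)
2875^8 ≡ 1141^2 = 1301881 ≡ 7883 (mod 8863)
2875^16 ≡ 7883^2 = 62141689 ≡ 3196 (mod 8863)
2875^23 = 2875^16 · 2875^4 · 2875^2 · 2875^1 ≡ 3196 · 1141 · 5309 · 2875 (mod 8863).
Accumulate the product:
3196 · 1141 = 3646636 ≡ 3943
3943 · 5309 = 20933387 ≡ 7844
7844 · 2875 = 22551500 ≡ 4028

4028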